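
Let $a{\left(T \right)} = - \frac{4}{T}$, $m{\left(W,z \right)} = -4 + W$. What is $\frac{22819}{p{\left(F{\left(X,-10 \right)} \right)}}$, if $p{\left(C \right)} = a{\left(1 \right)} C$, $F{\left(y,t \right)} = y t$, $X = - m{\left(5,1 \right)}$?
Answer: $- \frac{22819}{40} \approx -570.47$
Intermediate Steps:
$X = -1$ ($X = - (-4 + 5) = \left(-1\right) 1 = -1$)
$F{\left(y,t \right)} = t y$
$p{\left(C \right)} = - 4 C$ ($p{\left(C \right)} = - \frac{4}{1} C = \left(-4\right) 1 C = - 4 C$)
$\frac{22819}{p{\left(F{\left(X,-10 \right)} \right)}} = \frac{22819}{\left(-4\right) \left(\left(-10\right) \left(-1\right)\right)} = \frac{22819}{\left(-4\right) 10} = \frac{22819}{-40} = 22819 \left(- \frac{1}{40}\right) = - \frac{22819}{40}$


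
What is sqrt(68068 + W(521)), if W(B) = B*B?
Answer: sqrt(339509) ≈ 582.67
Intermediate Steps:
W(B) = B**2
sqrt(68068 + W(521)) = sqrt(68068 + 521**2) = sqrt(68068 + 271441) = sqrt(339509)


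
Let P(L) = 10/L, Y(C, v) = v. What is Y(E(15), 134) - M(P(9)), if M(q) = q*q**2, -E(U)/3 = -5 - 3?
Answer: 96686/729 ≈ 132.63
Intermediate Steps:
E(U) = 24 (E(U) = -3*(-5 - 3) = -3*(-8) = 24)
M(q) = q**3
Y(E(15), 134) - M(P(9)) = 134 - (10/9)**3 = 134 - 1*1000/729 = 134 - 1000/729 = 96686/729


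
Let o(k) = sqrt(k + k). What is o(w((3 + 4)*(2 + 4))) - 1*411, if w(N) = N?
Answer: -411 + 2*sqrt(21) ≈ -401.83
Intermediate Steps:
o(k) = sqrt(2)*sqrt(k) (o(k) = sqrt(2*k) = sqrt(2)*sqrt(k))
o(w((3 + 4)*(2 + 4))) - 1*411 = sqrt(2)*sqrt((3 + 4)*(2 + 4)) - 1*411 = sqrt(2)*sqrt(7*6) - 411 = sqrt(2)*sqrt(42) - 411 = 2*sqrt(21) - 411 = -411 + 2*sqrt(21)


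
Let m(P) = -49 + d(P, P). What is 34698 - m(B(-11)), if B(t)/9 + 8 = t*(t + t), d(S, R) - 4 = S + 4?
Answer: 32633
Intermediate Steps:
d(S, R) = 8 + S (d(S, R) = 4 + (S + 4) = 4 + (4 + S) = 8 + S)
B(t) = -72 + 18*t² (B(t) = -72 + 9*(t*(t + t)) = -72 + 9*(t*(2*t)) = -72 + 9*(2*t²) = -72 + 18*t²)
m(P) = -41 + P (m(P) = -49 + (8 + P) = -41 + P)
34698 - m(B(-11)) = 34698 - (-41 + (-72 + 18*(-11)²)) = 34698 - (-41 + (-72 + 18*121)) = 34698 - (-41 + (-72 + 2178)) = 34698 - (-41 + 2106) = 34698 - 1*2065 = 34698 - 2065 = 32633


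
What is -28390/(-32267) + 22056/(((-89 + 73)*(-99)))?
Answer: 31527113/2129622 ≈ 14.804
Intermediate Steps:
-28390/(-32267) + 22056/(((-89 + 73)*(-99))) = -28390*(-1/32267) + 22056/((-16*(-99))) = 28390/32267 + 22056/1584 = 28390/32267 + 22056*(1/1584) = 28390/32267 + 919/66 = 31527113/2129622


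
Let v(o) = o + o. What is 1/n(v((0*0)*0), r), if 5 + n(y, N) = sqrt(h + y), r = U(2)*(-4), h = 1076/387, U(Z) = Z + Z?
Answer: -1935/8599 - 6*sqrt(11567)/8599 ≈ -0.30007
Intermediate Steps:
U(Z) = 2*Z
h = 1076/387 (h = 1076*(1/387) = 1076/387 ≈ 2.7804)
r = -16 (r = (2*2)*(-4) = 4*(-4) = -16)
v(o) = 2*o
n(y, N) = -5 + sqrt(1076/387 + y)
1/n(v((0*0)*0), r) = 1/(-5 + sqrt(46268 + 16641*(2*((0*0)*0)))/129) = 1/(-5 + sqrt(46268 + 16641*(2*(0*0)))/129) = 1/(-5 + sqrt(46268 + 16641*(2*0))/129) = 1/(-5 + sqrt(46268 + 16641*0)/129) = 1/(-5 + sqrt(46268 + 0)/129) = 1/(-5 + sqrt(46268)/129) = 1/(-5 + (2*sqrt(11567))/129) = 1/(-5 + 2*sqrt(11567)/129)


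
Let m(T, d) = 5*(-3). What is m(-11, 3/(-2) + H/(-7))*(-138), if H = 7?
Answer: 2070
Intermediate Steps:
m(T, d) = -15
m(-11, 3/(-2) + H/(-7))*(-138) = -15*(-138) = 2070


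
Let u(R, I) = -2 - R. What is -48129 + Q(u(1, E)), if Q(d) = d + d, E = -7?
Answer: -48135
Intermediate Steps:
Q(d) = 2*d
-48129 + Q(u(1, E)) = -48129 + 2*(-2 - 1*1) = -48129 + 2*(-2 - 1) = -48129 + 2*(-3) = -48129 - 6 = -48135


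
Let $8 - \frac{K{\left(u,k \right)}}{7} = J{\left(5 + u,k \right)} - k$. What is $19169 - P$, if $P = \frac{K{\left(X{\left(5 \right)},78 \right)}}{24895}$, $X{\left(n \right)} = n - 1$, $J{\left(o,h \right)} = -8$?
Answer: $\frac{477211597}{24895} \approx 19169.0$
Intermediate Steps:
$X{\left(n \right)} = -1 + n$ ($X{\left(n \right)} = n - 1 = -1 + n$)
$K{\left(u,k \right)} = 112 + 7 k$ ($K{\left(u,k \right)} = 56 - 7 \left(-8 - k\right) = 56 + \left(56 + 7 k\right) = 112 + 7 k$)
$P = \frac{658}{24895}$ ($P = \frac{112 + 7 \cdot 78}{24895} = \left(112 + 546\right) \frac{1}{24895} = 658 \cdot \frac{1}{24895} = \frac{658}{24895} \approx 0.026431$)
$19169 - P = 19169 - \frac{658}{24895} = \frac{477211597}{24895}$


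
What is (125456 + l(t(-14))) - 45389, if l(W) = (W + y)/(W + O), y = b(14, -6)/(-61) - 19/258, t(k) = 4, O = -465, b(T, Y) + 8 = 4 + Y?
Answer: 580903475233/7255218 ≈ 80067.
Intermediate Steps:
b(T, Y) = -4 + Y (b(T, Y) = -8 + (4 + Y) = -4 + Y)
y = 1421/15738 (y = (-4 - 6)/(-61) - 19/258 = -10*(-1/61) - 19*1/258 = 10/61 - 19/258 = 1421/15738 ≈ 0.090291)
l(W) = (1421/15738 + W)/(-465 + W) (l(W) = (W + 1421/15738)/(W - 465) = (1421/15738 + W)/(-465 + W))
(125456 + l(t(-14))) - 45389 = (125456 + (1421/15738 + 4)/(-465 + 4)) - 45389 = (125456 + (64373/15738)/(-461)) - 45389 = (125456 - 1/461*64373/15738) - 45389 = (125456 - 64373/7255218) - 45389 = 910210565035/7255218 - 45389 = 580903475233/7255218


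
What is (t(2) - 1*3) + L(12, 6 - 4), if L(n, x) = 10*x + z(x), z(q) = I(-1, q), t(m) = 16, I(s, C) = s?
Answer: 32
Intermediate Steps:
z(q) = -1
L(n, x) = -1 + 10*x (L(n, x) = 10*x - 1 = -1 + 10*x)
(t(2) - 1*3) + L(12, 6 - 4) = (16 - 1*3) + (-1 + 10*(6 - 4)) = (16 - 3) + (-1 + 10*2) = 13 + (-1 + 20) = 13 + 19 = 32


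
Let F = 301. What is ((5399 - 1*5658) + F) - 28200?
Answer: -28158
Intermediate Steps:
((5399 - 1*5658) + F) - 28200 = ((5399 - 1*5658) + 301) - 28200 = ((5399 - 5658) + 301) - 28200 = (-259 + 301) - 28200 = 42 - 28200 = -28158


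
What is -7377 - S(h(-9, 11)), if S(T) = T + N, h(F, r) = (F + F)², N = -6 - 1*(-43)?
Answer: -7738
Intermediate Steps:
N = 37 (N = -6 + 43 = 37)
h(F, r) = 4*F² (h(F, r) = (2*F)² = 4*F²)
S(T) = 37 + T (S(T) = T + 37 = 37 + T)
-7377 - S(h(-9, 11)) = -7377 - (37 + 4*(-9)²) = -7377 - (37 + 4*81) = -7377 - (37 + 324) = -7377 - 1*361 = -7377 - 361 = -7738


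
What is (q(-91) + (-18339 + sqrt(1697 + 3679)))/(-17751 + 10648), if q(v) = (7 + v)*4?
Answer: 18675/7103 - 16*sqrt(21)/7103 ≈ 2.6188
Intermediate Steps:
q(v) = 28 + 4*v
(q(-91) + (-18339 + sqrt(1697 + 3679)))/(-17751 + 10648) = ((28 + 4*(-91)) + (-18339 + sqrt(1697 + 3679)))/(-17751 + 10648) = ((28 - 364) + (-18339 + sqrt(5376)))/(-7103) = (-336 + (-18339 + 16*sqrt(21)))*(-1/7103) = (-18675 + 16*sqrt(21))*(-1/7103) = 18675/7103 - 16*sqrt(21)/7103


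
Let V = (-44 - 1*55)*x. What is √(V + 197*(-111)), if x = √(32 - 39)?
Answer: √(-21867 - 99*I*√7) ≈ 0.8856 - 147.88*I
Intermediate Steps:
x = I*√7 (x = √(-7) = I*√7 ≈ 2.6458*I)
V = -99*I*√7 (V = (-44 - 1*55)*(I*√7) = (-44 - 55)*(I*√7) = -99*I*√7 ≈ -261.93*I)
√(V + 197*(-111)) = √(-99*I*√7 + 197*(-111)) = √(-99*I*√7 - 21867) = √(-21867 - 99*I*√7)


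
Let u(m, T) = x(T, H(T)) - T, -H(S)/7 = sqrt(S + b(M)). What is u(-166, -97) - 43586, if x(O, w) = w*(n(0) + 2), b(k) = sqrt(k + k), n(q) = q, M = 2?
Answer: -43489 - 14*I*sqrt(95) ≈ -43489.0 - 136.46*I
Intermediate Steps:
b(k) = sqrt(2)*sqrt(k) (b(k) = sqrt(2*k) = sqrt(2)*sqrt(k))
H(S) = -7*sqrt(2 + S) (H(S) = -7*sqrt(S + sqrt(2)*sqrt(2)) = -7*sqrt(S + 2) = -7*sqrt(2 + S))
x(O, w) = 2*w (x(O, w) = w*(0 + 2) = w*2 = 2*w)
u(m, T) = -T - 14*sqrt(2 + T) (u(m, T) = 2*(-7*sqrt(2 + T)) - T = -14*sqrt(2 + T) - T = -T - 14*sqrt(2 + T))
u(-166, -97) - 43586 = (-1*(-97) - 14*sqrt(2 - 97)) - 43586 = (97 - 14*I*sqrt(95)) - 43586 = -43489 - 14*I*sqrt(95)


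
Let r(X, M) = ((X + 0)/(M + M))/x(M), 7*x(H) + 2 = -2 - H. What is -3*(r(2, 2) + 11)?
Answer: -125/4 ≈ -31.250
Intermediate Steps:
x(H) = -4/7 - H/7 (x(H) = -2/7 + (-2 - H)/7 = -2/7 + (-2/7 - H/7) = -4/7 - H/7)
r(X, M) = X/(2*M*(-4/7 - M/7)) (r(X, M) = ((X + 0)/(M + M))/(-4/7 - M/7) = (X/((2*M)))/(-4/7 - M/7) = (X*(1/(2*M)))/(-4/7 - M/7) = (X/(2*M))/(-4/7 - M/7) = X/(2*M*(-4/7 - M/7)))
-3*(r(2, 2) + 11) = -3*(-7/2*2/(2*(4 + 2)) + 11) = -3*(-7/2*2*½/6 + 11) = -3*(-7/2*2*½*⅙ + 11) = -3*(-7/12 + 11) = -3*125/12 = -125/4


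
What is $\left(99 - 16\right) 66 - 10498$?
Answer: $-5020$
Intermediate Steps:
$\left(99 - 16\right) 66 - 10498 = 83 \cdot 66 - 10498 = 5478 - 10498 = -5020$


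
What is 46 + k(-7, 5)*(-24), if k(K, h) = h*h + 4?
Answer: -650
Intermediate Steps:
k(K, h) = 4 + h² (k(K, h) = h² + 4 = 4 + h²)
46 + k(-7, 5)*(-24) = 46 + (4 + 5²)*(-24) = 46 + (4 + 25)*(-24) = 46 + 29*(-24) = 46 - 696 = -650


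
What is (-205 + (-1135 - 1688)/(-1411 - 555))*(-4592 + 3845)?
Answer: 298954629/1966 ≈ 1.5206e+5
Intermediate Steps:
(-205 + (-1135 - 1688)/(-1411 - 555))*(-4592 + 3845) = (-205 - 2823/(-1966))*(-747) = (-205 - 2823*(-1/1966))*(-747) = (-205 + 2823/1966)*(-747) = -400207/1966*(-747) = 298954629/1966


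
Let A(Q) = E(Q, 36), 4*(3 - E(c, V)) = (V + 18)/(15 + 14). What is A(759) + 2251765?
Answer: 130602517/58 ≈ 2.2518e+6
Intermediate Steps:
E(c, V) = 165/58 - V/116 (E(c, V) = 3 - (V + 18)/(4*(15 + 14)) = 3 - (18 + V)/(4*29) = 3 - (18/29 + V/29)/4 = 3 + (-9/58 - V/116) = 165/58 - V/116)
A(Q) = 147/58 (A(Q) = 165/58 - 1/116*36 = 165/58 - 9/29 = 147/58)
A(759) + 2251765 = 147/58 + 2251765 = 130602517/58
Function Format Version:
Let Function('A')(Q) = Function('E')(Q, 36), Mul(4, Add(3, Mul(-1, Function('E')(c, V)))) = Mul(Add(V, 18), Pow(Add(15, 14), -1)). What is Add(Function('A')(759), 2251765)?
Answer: Rational(130602517, 58) ≈ 2.2518e+6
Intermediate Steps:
Function('E')(c, V) = Add(Rational(165, 58), Mul(Rational(-1, 116), V)) (Function('E')(c, V) = Add(3, Mul(Rational(-1, 4), Mul(Add(V, 18), Pow(Add(15, 14), -1)))) = Add(3, Mul(Rational(-1, 4), Mul(Add(18, V), Pow(29, -1)))) = Add(3, Mul(Rational(-1, 4), Mul(Add(18, V), Rational(1, 29)))) = Add(3, Mul(Rational(-1, 4), Add(Rational(18, 29), Mul(Rational(1, 29), V)))) = Add(3, Add(Rational(-9, 58), Mul(Rational(-1, 116), V))) = Add(Rational(165, 58), Mul(Rational(-1, 116), V)))
Function('A')(Q) = Rational(147, 58) (Function('A')(Q) = Add(Rational(165, 58), Mul(Rational(-1, 116), 36)) = Add(Rational(165, 58), Rational(-9, 29)) = Rational(147, 58))
Add(Function('A')(759), 2251765) = Add(Rational(147, 58), 2251765) = Rational(130602517, 58)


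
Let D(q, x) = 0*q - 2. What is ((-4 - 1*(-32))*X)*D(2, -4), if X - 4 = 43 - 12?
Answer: -1960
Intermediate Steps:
D(q, x) = -2 (D(q, x) = 0 - 2 = -2)
X = 35 (X = 4 + (43 - 12) = 4 + 31 = 35)
((-4 - 1*(-32))*X)*D(2, -4) = ((-4 - 1*(-32))*35)*(-2) = ((-4 + 32)*35)*(-2) = (28*35)*(-2) = 980*(-2) = -1960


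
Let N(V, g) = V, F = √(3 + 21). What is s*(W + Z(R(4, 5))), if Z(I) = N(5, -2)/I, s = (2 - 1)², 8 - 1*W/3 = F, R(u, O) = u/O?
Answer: 121/4 - 6*√6 ≈ 15.553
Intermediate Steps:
F = 2*√6 (F = √24 = 2*√6 ≈ 4.8990)
W = 24 - 6*√6 ≈ 9.3031
s = 1 (s = 1² = 1)
Z(I) = 5/I
s*(W + Z(R(4, 5))) = 1*((24 - 6*√6) + 5/((4/5))) = 1*((24 - 6*√6) + 5/((4*(⅕)))) = 1*((24 - 6*√6) + 5/(⅘)) = 1*((24 - 6*√6) + 5*(5/4)) = 1*((24 - 6*√6) + 25/4) = 1*(121/4 - 6*√6) = 121/4 - 6*√6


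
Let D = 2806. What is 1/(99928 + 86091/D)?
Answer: 2806/280484059 ≈ 1.0004e-5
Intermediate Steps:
1/(99928 + 86091/D) = 1/(99928 + 86091/2806) = 1/(280484059/2806) = 2806/280484059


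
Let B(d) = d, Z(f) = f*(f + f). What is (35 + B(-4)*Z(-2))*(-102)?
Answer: -306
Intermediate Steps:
Z(f) = 2*f**2 (Z(f) = f*(2*f) = 2*f**2)
(35 + B(-4)*Z(-2))*(-102) = (35 - 8*(-2)**2)*(-102) = (35 - 8*4)*(-102) = (35 - 4*8)*(-102) = (35 - 32)*(-102) = 3*(-102) = -306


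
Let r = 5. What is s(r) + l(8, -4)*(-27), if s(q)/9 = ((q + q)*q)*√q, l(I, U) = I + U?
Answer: -108 + 450*√5 ≈ 898.23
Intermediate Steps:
s(q) = 18*q^(5/2) (s(q) = 9*(((q + q)*q)*√q) = 9*(((2*q)*q)*√q) = 9*((2*q²)*√q) = 9*(2*q^(5/2)) = 18*q^(5/2))
s(r) + l(8, -4)*(-27) = 18*5^(5/2) + (8 - 4)*(-27) = 18*(25*√5) + 4*(-27) = 450*√5 - 108 = -108 + 450*√5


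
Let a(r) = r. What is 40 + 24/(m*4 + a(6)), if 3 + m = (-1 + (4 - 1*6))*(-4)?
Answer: 284/7 ≈ 40.571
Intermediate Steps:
m = 9 (m = -3 + (-1 + (4 - 1*6))*(-4) = -3 + (-1 + (4 - 6))*(-4) = -3 + (-1 - 2)*(-4) = -3 - 3*(-4) = -3 + 12 = 9)
40 + 24/(m*4 + a(6)) = 40 + 24/(9*4 + 6) = 40 + 24/(36 + 6) = 40 + 24/42 = 40 + (1/42)*24 = 40 + 4/7 = 284/7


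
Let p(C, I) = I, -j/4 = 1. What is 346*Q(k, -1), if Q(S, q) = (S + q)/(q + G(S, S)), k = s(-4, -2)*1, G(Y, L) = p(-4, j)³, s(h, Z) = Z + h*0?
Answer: 1038/65 ≈ 15.969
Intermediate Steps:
j = -4 (j = -4*1 = -4)
s(h, Z) = Z (s(h, Z) = Z + 0 = Z)
G(Y, L) = -64 (G(Y, L) = (-4)³ = -64)
k = -2 (k = -2*1 = -2)
Q(S, q) = (S + q)/(-64 + q) (Q(S, q) = (S + q)/(q - 64) = (S + q)/(-64 + q))
346*Q(k, -1) = 346*((-2 - 1)/(-64 - 1)) = 346*(-3/(-65)) = 346*(-1/65*(-3)) = 346*(3/65) = 1038/65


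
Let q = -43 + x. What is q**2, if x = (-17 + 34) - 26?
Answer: 2704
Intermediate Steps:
x = -9 (x = 17 - 26 = -9)
q = -52 (q = -43 - 9 = -52)
q**2 = (-52)**2 = 2704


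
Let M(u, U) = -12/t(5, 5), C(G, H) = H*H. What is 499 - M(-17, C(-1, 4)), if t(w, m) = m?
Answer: 2507/5 ≈ 501.40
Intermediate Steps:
C(G, H) = H²
M(u, U) = -12/5
499 - M(-17, C(-1, 4)) = 499 - 1*(-12/5) = 499 + 12/5 = 2507/5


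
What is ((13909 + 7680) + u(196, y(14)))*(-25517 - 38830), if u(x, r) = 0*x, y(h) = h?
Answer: -1389187383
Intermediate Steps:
u(x, r) = 0
((13909 + 7680) + u(196, y(14)))*(-25517 - 38830) = ((13909 + 7680) + 0)*(-25517 - 38830) = (21589 + 0)*(-64347) = 21589*(-64347) = -1389187383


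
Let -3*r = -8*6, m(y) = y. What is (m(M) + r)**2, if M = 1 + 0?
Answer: 289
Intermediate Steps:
M = 1
r = 16 (r = -(-8)*6/3 = -1/3*(-48) = 16)
(m(M) + r)**2 = (1 + 16)**2 = 17**2 = 289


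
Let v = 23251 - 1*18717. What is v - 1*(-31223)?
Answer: 35757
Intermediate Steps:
v = 4534 (v = 23251 - 18717 = 4534)
v - 1*(-31223) = 4534 - 1*(-31223) = 4534 + 31223 = 35757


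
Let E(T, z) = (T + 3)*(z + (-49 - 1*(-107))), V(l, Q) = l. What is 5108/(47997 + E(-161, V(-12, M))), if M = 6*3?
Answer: 5108/40729 ≈ 0.12541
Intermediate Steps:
M = 18
E(T, z) = (3 + T)*(58 + z) (E(T, z) = (3 + T)*(z + (-49 + 107)) = (3 + T)*(z + 58) = (3 + T)*(58 + z))
5108/(47997 + E(-161, V(-12, M))) = 5108/(47997 + (174 + 3*(-12) + 58*(-161) - 161*(-12))) = 5108/(47997 + (174 - 36 - 9338 + 1932)) = 5108/(47997 - 7268) = 5108/40729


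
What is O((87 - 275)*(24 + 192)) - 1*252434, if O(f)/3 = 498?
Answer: -250940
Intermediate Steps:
O(f) = 1494 (O(f) = 3*498 = 1494)
O((87 - 275)*(24 + 192)) - 1*252434 = 1494 - 1*252434 = 1494 - 252434 = -250940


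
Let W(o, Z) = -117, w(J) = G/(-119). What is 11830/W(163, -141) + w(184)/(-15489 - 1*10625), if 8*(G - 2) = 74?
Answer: -11311539835/111872376 ≈ -101.11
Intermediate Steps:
G = 45/4 (G = 2 + (⅛)*74 = 2 + 37/4 = 45/4 ≈ 11.250)
w(J) = -45/476 (w(J) = (45/4)/(-119) = (45/4)*(-1/119) = -45/476)
11830/W(163, -141) + w(184)/(-15489 - 1*10625) = 11830/(-117) - 45/(476*(-15489 - 1*10625)) = 11830*(-1/117) - 45/(476*(-15489 - 10625)) = -910/9 - 45/476/(-26114) = -910/9 - 45/476*(-1/26114) = -910/9 + 45/12430264 = -11311539835/111872376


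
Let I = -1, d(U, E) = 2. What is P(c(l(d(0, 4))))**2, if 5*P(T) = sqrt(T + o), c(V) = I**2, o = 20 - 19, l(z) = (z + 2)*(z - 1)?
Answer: 2/25 ≈ 0.080000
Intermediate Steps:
l(z) = (-1 + z)*(2 + z) (l(z) = (2 + z)*(-1 + z) = (-1 + z)*(2 + z))
o = 1
c(V) = 1 (c(V) = (-1)**2 = 1)
P(T) = sqrt(1 + T)/5 (P(T) = sqrt(T + 1)/5 = sqrt(1 + T)/5)
P(c(l(d(0, 4))))**2 = (sqrt(1 + 1)/5)**2 = (sqrt(2)/5)**2 = 2/25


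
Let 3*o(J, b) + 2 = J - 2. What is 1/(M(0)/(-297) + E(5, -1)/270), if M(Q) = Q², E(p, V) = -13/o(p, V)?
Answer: -90/13 ≈ -6.9231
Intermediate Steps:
o(J, b) = -4/3 + J/3 (o(J, b) = -⅔ + (J - 2)/3 = -⅔ + (-2 + J)/3 = -⅔ + (-⅔ + J/3) = -4/3 + J/3)
E(p, V) = -13/(-4/3 + p/3)
1/(M(0)/(-297) + E(5, -1)/270) = 1/(0²/(-297) - 39/(-4 + 5)/270) = 1/(0*(-1/297) - 39/1*(1/270)) = 1/(0 - 39*1*(1/270)) = 1/(0 - 39*1/270) = 1/(0 - 13/90) = 1/(-13/90) = -90/13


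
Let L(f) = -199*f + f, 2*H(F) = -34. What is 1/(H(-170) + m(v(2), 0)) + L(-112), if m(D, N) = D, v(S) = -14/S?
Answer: 532223/24 ≈ 22176.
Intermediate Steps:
H(F) = -17 (H(F) = (½)*(-34) = -17)
L(f) = -198*f
1/(H(-170) + m(v(2), 0)) + L(-112) = 1/(-17 - 14/2) - 198*(-112) = 1/(-17 - 14*½) + 22176 = 1/(-17 - 7) + 22176 = 1/(-24) + 22176 = -1/24 + 22176 = 532223/24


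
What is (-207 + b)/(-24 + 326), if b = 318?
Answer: 111/302 ≈ 0.36755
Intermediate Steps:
(-207 + b)/(-24 + 326) = (-207 + 318)/(-24 + 326) = 111/302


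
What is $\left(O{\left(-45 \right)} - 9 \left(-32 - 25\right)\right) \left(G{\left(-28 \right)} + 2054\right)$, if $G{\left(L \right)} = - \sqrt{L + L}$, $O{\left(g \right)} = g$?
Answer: $961272 - 936 i \sqrt{14} \approx 9.6127 \cdot 10^{5} - 3502.2 i$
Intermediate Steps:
$G{\left(L \right)} = - \sqrt{2} \sqrt{L}$ ($G{\left(L \right)} = - \sqrt{2 L} = - \sqrt{2} \sqrt{L}$)
$\left(O{\left(-45 \right)} - 9 \left(-32 - 25\right)\right) \left(G{\left(-28 \right)} + 2054\right) = \left(-45 - 9 \left(-32 - 25\right)\right) \left(- \sqrt{2} \sqrt{-28} + 2054\right) = \left(-45 - -513\right) \left(- \sqrt{2} \cdot 2 i \sqrt{7} + 2054\right) = \left(-45 + 513\right) \left(- 2 i \sqrt{14} + 2054\right) = 468 \left(2054 - 2 i \sqrt{14}\right) = 961272 - 936 i \sqrt{14}$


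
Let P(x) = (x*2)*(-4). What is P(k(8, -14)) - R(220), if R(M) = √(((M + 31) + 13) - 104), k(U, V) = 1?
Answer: -8 - 4*√10 ≈ -20.649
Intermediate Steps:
P(x) = -8*x (P(x) = (2*x)*(-4) = -8*x)
R(M) = √(-60 + M) (R(M) = √(((31 + M) + 13) - 104) = √((44 + M) - 104) = √(-60 + M))
P(k(8, -14)) - R(220) = -8*1 - √(-60 + 220) = -8 - √160 = -8 - 4*√10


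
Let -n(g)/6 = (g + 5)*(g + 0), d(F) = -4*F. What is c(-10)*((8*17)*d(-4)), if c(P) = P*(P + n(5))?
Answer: 6745600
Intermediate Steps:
n(g) = -6*g*(5 + g) (n(g) = -6*(g + 5)*(g + 0) = -6*(5 + g)*g = -6*g*(5 + g))
c(P) = P*(-300 + P) (c(P) = P*(P - 6*5*(5 + 5)) = P*(P - 6*5*10) = P*(P - 300) = P*(-300 + P))
c(-10)*((8*17)*d(-4)) = (-10*(-300 - 10))*((8*17)*(-4*(-4))) = (-10*(-310))*(136*16) = 3100*2176 = 6745600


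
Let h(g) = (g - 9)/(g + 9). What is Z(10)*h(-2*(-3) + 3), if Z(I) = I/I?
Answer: 0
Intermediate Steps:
Z(I) = 1
h(g) = (-9 + g)/(9 + g)
Z(10)*h(-2*(-3) + 3) = 1*((-9 + (-2*(-3) + 3))/(9 + (-2*(-3) + 3))) = 1*((-9 + (6 + 3))/(9 + (6 + 3))) = 1*((-9 + 9)/(9 + 9)) = 1*(0/18) = 1*((1/18)*0) = 1*0 = 0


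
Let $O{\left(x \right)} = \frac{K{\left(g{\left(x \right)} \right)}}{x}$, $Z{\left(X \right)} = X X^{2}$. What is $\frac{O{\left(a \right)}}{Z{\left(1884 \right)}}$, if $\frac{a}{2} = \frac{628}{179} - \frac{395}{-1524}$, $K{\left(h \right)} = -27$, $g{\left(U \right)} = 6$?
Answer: $- \frac{68199}{127276384571552} \approx -5.3583 \cdot 10^{-10}$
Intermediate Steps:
$Z{\left(X \right)} = X^{3}$
$a = \frac{1027777}{136398}$ ($a = 2 \left(\frac{628}{179} - \frac{395}{-1524}\right) = 2 \left(628 \cdot \frac{1}{179} - - \frac{395}{1524}\right) = 2 \left(\frac{628}{179} + \frac{395}{1524}\right) = 2 \cdot \frac{1027777}{272796} = \frac{1027777}{136398} \approx 7.5351$)
$O{\left(x \right)} = - \frac{27}{x}$
$\frac{O{\left(a \right)}}{Z{\left(1884 \right)}} = \frac{\left(-27\right) \frac{1}{\frac{1027777}{136398}}}{1884^{3}} = \frac{\left(-27\right) \frac{136398}{1027777}}{6687175104} = \left(- \frac{3682746}{1027777}\right) \frac{1}{6687175104} = - \frac{68199}{127276384571552}$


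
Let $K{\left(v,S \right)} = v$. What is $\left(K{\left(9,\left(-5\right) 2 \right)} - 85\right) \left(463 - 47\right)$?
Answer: $-31616$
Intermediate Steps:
$\left(K{\left(9,\left(-5\right) 2 \right)} - 85\right) \left(463 - 47\right) = \left(9 - 85\right) \left(463 - 47\right) = \left(-76\right) 416 = -31616$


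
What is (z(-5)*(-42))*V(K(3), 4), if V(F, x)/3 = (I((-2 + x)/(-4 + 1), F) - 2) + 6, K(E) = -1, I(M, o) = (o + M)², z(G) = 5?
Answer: -4270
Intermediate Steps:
I(M, o) = (M + o)²
V(F, x) = 12 + 3*(⅔ + F - x/3)² (V(F, x) = 3*((((-2 + x)/(-4 + 1) + F)² - 2) + 6) = 3*((((-2 + x)/(-3) + F)² - 2) + 6) = 3*((((-2 + x)*(-⅓) + F)² - 2) + 6) = 3*((((⅔ - x/3) + F)² - 2) + 6) = 3*(((⅔ + F - x/3)² - 2) + 6) = 3*((-2 + (⅔ + F - x/3)²) + 6) = 3*(4 + (⅔ + F - x/3)²) = 12 + 3*(⅔ + F - x/3)²)
(z(-5)*(-42))*V(K(3), 4) = (5*(-42))*(12 + (2 - 1*4 + 3*(-1))²/3) = -210*(12 + (2 - 4 - 3)²/3) = -210*(12 + (⅓)*(-5)²) = -210*(12 + (⅓)*25) = -210*(12 + 25/3) = -210*61/3 = -4270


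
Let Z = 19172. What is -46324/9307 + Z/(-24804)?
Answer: -331863575/57712707 ≈ -5.7503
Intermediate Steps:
-46324/9307 + Z/(-24804) = -46324/9307 + 19172/(-24804) = -46324*1/9307 + 19172*(-1/24804) = -46324/9307 - 4793/6201 = -331863575/57712707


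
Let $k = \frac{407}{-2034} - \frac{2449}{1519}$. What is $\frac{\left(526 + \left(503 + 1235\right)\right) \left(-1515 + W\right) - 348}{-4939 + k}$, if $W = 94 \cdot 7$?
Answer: $\frac{193411440936}{492431003} \approx 392.77$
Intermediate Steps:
$W = 658$
$k = - \frac{180629}{99666}$ ($k = 407 \left(- \frac{1}{2034}\right) - \frac{79}{49} = - \frac{407}{2034} - \frac{79}{49} = - \frac{180629}{99666} \approx -1.8123$)
$\frac{\left(526 + \left(503 + 1235\right)\right) \left(-1515 + W\right) - 348}{-4939 + k} = \frac{\left(526 + \left(503 + 1235\right)\right) \left(-1515 + 658\right) - 348}{-4939 - \frac{180629}{99666}} = \frac{\left(526 + 1738\right) \left(-857\right) - 348}{- \frac{492431003}{99666}} = \left(2264 \left(-857\right) - 348\right) \left(- \frac{99666}{492431003}\right) = \left(-1940248 - 348\right) \left(- \frac{99666}{492431003}\right) = \left(-1940596\right) \left(- \frac{99666}{492431003}\right) = \frac{193411440936}{492431003}$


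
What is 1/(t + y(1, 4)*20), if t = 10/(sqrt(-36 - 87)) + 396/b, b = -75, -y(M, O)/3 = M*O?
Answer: -4713975/1156259413 + 3125*I*sqrt(123)/2312518826 ≈ -0.0040769 + 1.4987e-5*I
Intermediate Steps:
y(M, O) = -3*M*O
t = -132/25 - 10*I*sqrt(123)/123 (t = 10/(sqrt(-36 - 87)) + 396/(-75) = 10/(sqrt(-123)) + 396*(-1/75) = 10/((I*sqrt(123))) - 132/25 = 10*(-I*sqrt(123)/123) - 132/25 = -10*I*sqrt(123)/123 - 132/25 = -132/25 - 10*I*sqrt(123)/123 ≈ -5.28 - 0.90167*I)
1/(t + y(1, 4)*20) = 1/((-132/25 - 10*I*sqrt(123)/123) - 3*1*4*20) = 1/((-132/25 - 10*I*sqrt(123)/123) - 12*20) = 1/((-132/25 - 10*I*sqrt(123)/123) - 240) = 1/(-6132/25 - 10*I*sqrt(123)/123)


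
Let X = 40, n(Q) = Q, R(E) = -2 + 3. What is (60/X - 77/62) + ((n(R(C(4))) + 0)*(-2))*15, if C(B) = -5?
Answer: -922/31 ≈ -29.742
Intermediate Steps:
R(E) = 1
(60/X - 77/62) + ((n(R(C(4))) + 0)*(-2))*15 = (60/40 - 77/62) + ((1 + 0)*(-2))*15 = (60*(1/40) - 77*1/62) + (1*(-2))*15 = (3/2 - 77/62) - 2*15 = 8/31 - 30 = -922/31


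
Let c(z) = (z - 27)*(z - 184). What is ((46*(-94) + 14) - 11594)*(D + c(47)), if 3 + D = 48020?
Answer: -720085408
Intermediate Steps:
D = 48017 (D = -3 + 48020 = 48017)
c(z) = (-184 + z)*(-27 + z) (c(z) = (-27 + z)*(-184 + z) = (-184 + z)*(-27 + z))
((46*(-94) + 14) - 11594)*(D + c(47)) = ((46*(-94) + 14) - 11594)*(48017 + (4968 + 47**2 - 211*47)) = ((-4324 + 14) - 11594)*(48017 + (4968 + 2209 - 9917)) = (-4310 - 11594)*(48017 - 2740) = -15904*45277 = -720085408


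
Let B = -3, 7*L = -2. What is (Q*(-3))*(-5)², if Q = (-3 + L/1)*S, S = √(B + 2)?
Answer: 1725*I/7 ≈ 246.43*I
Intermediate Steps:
L = -2/7 (L = (⅐)*(-2) = -2/7 ≈ -0.28571)
S = I (S = √(-3 + 2) = √(-1) = I ≈ 1.0*I)
Q = -23*I/7 (Q = (-3 - 2/7/1)*I = (-3 - 2/7*1)*I = (-3 - 2/7)*I = -23*I/7 ≈ -3.2857*I)
(Q*(-3))*(-5)² = (-23*I/7*(-3))*(-5)² = (69*I/7)*25 = 1725*I/7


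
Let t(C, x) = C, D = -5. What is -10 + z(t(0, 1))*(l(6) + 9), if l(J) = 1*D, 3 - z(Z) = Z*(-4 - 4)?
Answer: 2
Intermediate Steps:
z(Z) = 3 + 8*Z (z(Z) = 3 - Z*(-4 - 4) = 3 - Z*(-8) = 3 - (-8)*Z = 3 + 8*Z)
l(J) = -5 (l(J) = 1*(-5) = -5)
-10 + z(t(0, 1))*(l(6) + 9) = -10 + (3 + 8*0)*(-5 + 9) = -10 + (3 + 0)*4 = -10 + 3*4 = -10 + 12 = 2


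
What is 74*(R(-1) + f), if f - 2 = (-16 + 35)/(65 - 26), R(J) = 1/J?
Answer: 4292/39 ≈ 110.05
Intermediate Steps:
R(J) = 1/J
f = 97/39 (f = 2 + (-16 + 35)/(65 - 26) = 2 + 19/39 = 97/39 ≈ 2.4872)
74*(R(-1) + f) = 74*(1/(-1) + 97/39) = 74*(-1 + 97/39) = 74*(58/39) = 4292/39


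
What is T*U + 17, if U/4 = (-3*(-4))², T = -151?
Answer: -86959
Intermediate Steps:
U = 576 (U = 4*(-3*(-4))² = 4*12² = 4*144 = 576)
T*U + 17 = -151*576 + 17 = -86976 + 17 = -86959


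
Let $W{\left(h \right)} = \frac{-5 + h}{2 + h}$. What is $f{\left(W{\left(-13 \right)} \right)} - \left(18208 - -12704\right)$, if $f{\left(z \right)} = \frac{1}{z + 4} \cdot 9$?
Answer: $- \frac{1916445}{62} \approx -30910.0$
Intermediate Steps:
$W{\left(h \right)} = \frac{-5 + h}{2 + h}$
$f{\left(z \right)} = \frac{9}{4 + z}$ ($f{\left(z \right)} = \frac{1}{4 + z} 9 = \frac{9}{4 + z}$)
$f{\left(W{\left(-13 \right)} \right)} - \left(18208 - -12704\right) = \frac{9}{4 + \frac{-5 - 13}{2 - 13}} - \left(18208 - -12704\right) = \frac{9}{4 + \frac{1}{-11} \left(-18\right)} - \left(18208 + 12704\right) = \frac{9}{4 - - \frac{18}{11}} - 30912 = \frac{9}{4 + \frac{18}{11}} - 30912 = \frac{9}{\frac{62}{11}} - 30912 = 9 \cdot \frac{11}{62} - 30912 = \frac{99}{62} - 30912 = - \frac{1916445}{62}$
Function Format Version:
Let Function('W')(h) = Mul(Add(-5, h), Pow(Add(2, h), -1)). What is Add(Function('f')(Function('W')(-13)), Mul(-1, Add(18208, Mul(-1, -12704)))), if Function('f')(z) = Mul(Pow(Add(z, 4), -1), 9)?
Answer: Rational(-1916445, 62) ≈ -30910.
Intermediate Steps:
Function('W')(h) = Mul(Pow(Add(2, h), -1), Add(-5, h))
Function('f')(z) = Mul(9, Pow(Add(4, z), -1)) (Function('f')(z) = Mul(Pow(Add(4, z), -1), 9) = Mul(9, Pow(Add(4, z), -1)))
Add(Function('f')(Function('W')(-13)), Mul(-1, Add(18208, Mul(-1, -12704)))) = Add(Mul(9, Pow(Add(4, Mul(Pow(Add(2, -13), -1), Add(-5, -13))), -1)), Mul(-1, Add(18208, Mul(-1, -12704)))) = Add(Mul(9, Pow(Add(4, Mul(Pow(-11, -1), -18)), -1)), Mul(-1, Add(18208, 12704))) = Add(Mul(9, Pow(Add(4, Mul(Rational(-1, 11), -18)), -1)), Mul(-1, 30912)) = Add(Mul(9, Pow(Add(4, Rational(18, 11)), -1)), -30912) = Add(Mul(9, Pow(Rational(62, 11), -1)), -30912) = Add(Mul(9, Rational(11, 62)), -30912) = Add(Rational(99, 62), -30912) = Rational(-1916445, 62)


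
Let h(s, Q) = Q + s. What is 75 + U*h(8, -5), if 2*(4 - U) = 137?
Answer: -237/2 ≈ -118.50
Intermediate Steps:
U = -129/2 (U = 4 - ½*137 = 4 - 137/2 = -129/2 ≈ -64.500)
75 + U*h(8, -5) = 75 - 129*(-5 + 8)/2 = 75 - 129/2*3 = 75 - 387/2 = -237/2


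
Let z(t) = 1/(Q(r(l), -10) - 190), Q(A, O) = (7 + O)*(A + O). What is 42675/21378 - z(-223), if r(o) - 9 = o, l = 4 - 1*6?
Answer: 2581851/1289806 ≈ 2.0017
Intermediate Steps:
l = -2 (l = 4 - 6 = -2)
r(o) = 9 + o
z(t) = -1/181 (z(t) = 1/(((-10)² + 7*(9 - 2) + 7*(-10) + (9 - 2)*(-10)) - 190) = 1/((100 + 7*7 - 70 + 7*(-10)) - 190) = 1/((100 + 49 - 70 - 70) - 190) = 1/(9 - 190) = 1/(-181) = -1/181)
42675/21378 - z(-223) = 42675/21378 - 1*(-1/181) = 42675*(1/21378) + 1/181 = 14225/7126 + 1/181 = 2581851/1289806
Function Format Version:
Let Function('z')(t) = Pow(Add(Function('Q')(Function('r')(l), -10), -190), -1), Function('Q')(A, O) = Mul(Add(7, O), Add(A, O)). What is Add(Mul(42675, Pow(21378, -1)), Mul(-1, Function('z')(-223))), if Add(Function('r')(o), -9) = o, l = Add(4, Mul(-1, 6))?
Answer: Rational(2581851, 1289806) ≈ 2.0017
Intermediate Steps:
l = -2 (l = Add(4, -6) = -2)
Function('r')(o) = Add(9, o)
Function('z')(t) = Rational(-1, 181) (Function('z')(t) = Pow(Add(Add(Pow(-10, 2), Mul(7, Add(9, -2)), Mul(7, -10), Mul(Add(9, -2), -10)), -190), -1) = Pow(Add(Add(100, Mul(7, 7), -70, Mul(7, -10)), -190), -1) = Pow(Add(Add(100, 49, -70, -70), -190), -1) = Pow(Add(9, -190), -1) = Pow(-181, -1) = Rational(-1, 181))
Add(Mul(42675, Pow(21378, -1)), Mul(-1, Function('z')(-223))) = Add(Mul(42675, Pow(21378, -1)), Mul(-1, Rational(-1, 181))) = Add(Mul(42675, Rational(1, 21378)), Rational(1, 181)) = Add(Rational(14225, 7126), Rational(1, 181)) = Rational(2581851, 1289806)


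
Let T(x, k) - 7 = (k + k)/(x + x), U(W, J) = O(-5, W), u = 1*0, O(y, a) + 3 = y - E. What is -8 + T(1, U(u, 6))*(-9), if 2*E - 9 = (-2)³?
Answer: 11/2 ≈ 5.5000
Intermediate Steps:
E = ½ (E = 9/2 + (½)*(-2)³ = 9/2 + (½)*(-8) = 9/2 - 4 = ½ ≈ 0.50000)
O(y, a) = -7/2 + y (O(y, a) = -3 + (y - 1*½) = -3 + (y - ½) = -3 + (-½ + y) = -7/2 + y)
u = 0
U(W, J) = -17/2 (U(W, J) = -7/2 - 5 = -17/2)
T(x, k) = 7 + k/x (T(x, k) = 7 + (k + k)/(x + x) = 7 + (2*k)/((2*x)) = 7 + (2*k)*(1/(2*x)) = 7 + k/x)
-8 + T(1, U(u, 6))*(-9) = -8 + (7 - 17/2/1)*(-9) = -8 + (7 - 17/2*1)*(-9) = -8 + (7 - 17/2)*(-9) = -8 - 3/2*(-9) = -8 + 27/2 = 11/2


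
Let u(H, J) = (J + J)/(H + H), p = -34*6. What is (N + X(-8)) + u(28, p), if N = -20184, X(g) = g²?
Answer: -140891/7 ≈ -20127.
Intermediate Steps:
p = -204
u(H, J) = J/H (u(H, J) = (2*J)/((2*H)) = (2*J)*(1/(2*H)) = J/H)
(N + X(-8)) + u(28, p) = (-20184 + (-8)²) - 204/28 = (-20184 + 64) - 204*1/28 = -20120 - 51/7 = -140891/7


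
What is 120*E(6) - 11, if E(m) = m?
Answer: 709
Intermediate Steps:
120*E(6) - 11 = 120*6 - 11 = 720 - 11 = 709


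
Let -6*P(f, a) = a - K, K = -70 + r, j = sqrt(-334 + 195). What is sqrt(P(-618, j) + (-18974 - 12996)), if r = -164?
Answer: sqrt(-1152324 - 6*I*sqrt(139))/6 ≈ 0.0054915 - 178.91*I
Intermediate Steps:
j = I*sqrt(139) (j = sqrt(-139) = I*sqrt(139) ≈ 11.79*I)
K = -234 (K = -70 - 164 = -234)
P(f, a) = -39 - a/6 (P(f, a) = -(a - 1*(-234))/6 = -(a + 234)/6 = -(234 + a)/6 = -39 - a/6)
sqrt(P(-618, j) + (-18974 - 12996)) = sqrt((-39 - I*sqrt(139)/6) + (-18974 - 12996)) = sqrt((-39 - I*sqrt(139)/6) - 31970) = sqrt(-32009 - I*sqrt(139)/6)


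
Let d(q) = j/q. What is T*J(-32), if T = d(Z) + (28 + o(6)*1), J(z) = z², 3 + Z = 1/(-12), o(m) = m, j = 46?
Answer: 722944/37 ≈ 19539.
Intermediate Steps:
Z = -37/12 (Z = -3 + 1/(-12) = -3 - 1/12 = -37/12 ≈ -3.0833)
d(q) = 46/q
T = 706/37 (T = 46/(-37/12) + (28 + 6*1) = 46*(-12/37) + (28 + 6) = -552/37 + 34 = 706/37 ≈ 19.081)
T*J(-32) = (706/37)*(-32)² = (706/37)*1024 = 722944/37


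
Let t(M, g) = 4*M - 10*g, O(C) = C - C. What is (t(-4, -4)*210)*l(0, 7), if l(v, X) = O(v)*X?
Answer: 0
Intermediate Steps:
O(C) = 0
t(M, g) = -10*g + 4*M
l(v, X) = 0 (l(v, X) = 0*X = 0)
(t(-4, -4)*210)*l(0, 7) = ((-10*(-4) + 4*(-4))*210)*0 = ((40 - 16)*210)*0 = (24*210)*0 = 5040*0 = 0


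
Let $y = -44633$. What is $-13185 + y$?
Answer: $-57818$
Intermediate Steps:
$-13185 + y = -13185 - 44633 = -57818$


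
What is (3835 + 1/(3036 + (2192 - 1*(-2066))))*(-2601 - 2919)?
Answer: -77204075160/3647 ≈ -2.1169e+7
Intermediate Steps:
(3835 + 1/(3036 + (2192 - 1*(-2066))))*(-2601 - 2919) = (3835 + 1/(3036 + (2192 + 2066)))*(-5520) = (3835 + 1/(3036 + 4258))*(-5520) = (3835 + 1/7294)*(-5520) = (27972491/7294)*(-5520) = -77204075160/3647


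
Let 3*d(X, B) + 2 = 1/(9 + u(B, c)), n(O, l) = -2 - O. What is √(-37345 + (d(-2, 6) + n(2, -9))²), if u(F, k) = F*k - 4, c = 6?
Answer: 4*I*√3921279/41 ≈ 193.19*I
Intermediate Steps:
u(F, k) = -4 + F*k
d(X, B) = -⅔ + 1/(3*(5 + 6*B)) (d(X, B) = -⅔ + 1/(3*(9 + (-4 + B*6))) = -⅔ + 1/(3*(9 + (-4 + 6*B))) = -⅔ + 1/(3*(5 + 6*B)))
√(-37345 + (d(-2, 6) + n(2, -9))²) = √(-37345 + ((-3 - 4*6)/(5 + 6*6) + (-2 - 1*2))²) = √(-37345 + ((-3 - 24)/(5 + 36) + (-2 - 2))²) = √(-37345 + (-27/41 - 4)²) = √(-37345 + (-191/41)²) = √(-37345 + 36481/1681) = √(-62740464/1681) = 4*I*√3921279/41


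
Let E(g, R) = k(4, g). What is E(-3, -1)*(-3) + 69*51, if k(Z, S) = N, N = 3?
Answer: 3510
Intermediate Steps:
k(Z, S) = 3
E(g, R) = 3
E(-3, -1)*(-3) + 69*51 = 3*(-3) + 69*51 = -9 + 3519 = 3510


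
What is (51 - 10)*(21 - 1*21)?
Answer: 0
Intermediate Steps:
(51 - 10)*(21 - 1*21) = 41*(21 - 21) = 41*0 = 0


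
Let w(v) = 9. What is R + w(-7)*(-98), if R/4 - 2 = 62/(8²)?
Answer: -6961/8 ≈ -870.13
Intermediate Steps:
R = 95/8 (R = 8 + 4*(62/(8²)) = 8 + 4*(62/64) = 8 + 4*(62*(1/64)) = 8 + 4*(31/32) = 8 + 31/8 = 95/8 ≈ 11.875)
R + w(-7)*(-98) = 95/8 + 9*(-98) = 95/8 - 882 = -6961/8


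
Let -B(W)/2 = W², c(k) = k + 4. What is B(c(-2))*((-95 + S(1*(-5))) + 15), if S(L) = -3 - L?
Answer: 624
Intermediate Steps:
c(k) = 4 + k
B(W) = -2*W²
B(c(-2))*((-95 + S(1*(-5))) + 15) = (-2*(4 - 2)²)*((-95 + (-3 - (-5))) + 15) = (-2*2²)*((-95 + (-3 - 1*(-5))) + 15) = (-2*4)*((-95 + (-3 + 5)) + 15) = -8*((-95 + 2) + 15) = -8*(-93 + 15) = -8*(-78) = 624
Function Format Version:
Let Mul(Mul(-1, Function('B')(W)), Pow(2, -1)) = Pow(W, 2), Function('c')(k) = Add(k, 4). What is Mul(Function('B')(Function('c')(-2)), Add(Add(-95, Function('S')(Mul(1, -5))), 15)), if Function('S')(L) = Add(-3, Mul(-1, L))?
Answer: 624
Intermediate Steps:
Function('c')(k) = Add(4, k)
Function('B')(W) = Mul(-2, Pow(W, 2))
Mul(Function('B')(Function('c')(-2)), Add(Add(-95, Function('S')(Mul(1, -5))), 15)) = Mul(Mul(-2, Pow(Add(4, -2), 2)), Add(Add(-95, Add(-3, Mul(-1, Mul(1, -5)))), 15)) = Mul(Mul(-2, Pow(2, 2)), Add(Add(-95, Add(-3, Mul(-1, -5))), 15)) = Mul(Mul(-2, 4), Add(Add(-95, Add(-3, 5)), 15)) = Mul(-8, Add(Add(-95, 2), 15)) = Mul(-8, Add(-93, 15)) = Mul(-8, -78) = 624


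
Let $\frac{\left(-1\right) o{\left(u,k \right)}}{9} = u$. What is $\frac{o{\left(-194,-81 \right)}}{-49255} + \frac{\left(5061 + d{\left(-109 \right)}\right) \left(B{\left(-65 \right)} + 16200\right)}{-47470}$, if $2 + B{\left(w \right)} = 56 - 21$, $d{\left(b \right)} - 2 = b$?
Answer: $- \frac{396108536253}{233813485} \approx -1694.1$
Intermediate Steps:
$d{\left(b \right)} = 2 + b$
$o{\left(u,k \right)} = - 9 u$
$B{\left(w \right)} = 33$ ($B{\left(w \right)} = -2 + \left(56 - 21\right) = -2 + 35 = 33$)
$\frac{o{\left(-194,-81 \right)}}{-49255} + \frac{\left(5061 + d{\left(-109 \right)}\right) \left(B{\left(-65 \right)} + 16200\right)}{-47470} = \frac{\left(-9\right) \left(-194\right)}{-49255} + \frac{\left(5061 + \left(2 - 109\right)\right) \left(33 + 16200\right)}{-47470} = 1746 \left(- \frac{1}{49255}\right) + \left(5061 - 107\right) 16233 \left(- \frac{1}{47470}\right) = - \frac{1746}{49255} + 4954 \cdot 16233 \left(- \frac{1}{47470}\right) = - \frac{1746}{49255} + 80418282 \left(- \frac{1}{47470}\right) = - \frac{1746}{49255} - \frac{40209141}{23735} = - \frac{396108536253}{233813485}$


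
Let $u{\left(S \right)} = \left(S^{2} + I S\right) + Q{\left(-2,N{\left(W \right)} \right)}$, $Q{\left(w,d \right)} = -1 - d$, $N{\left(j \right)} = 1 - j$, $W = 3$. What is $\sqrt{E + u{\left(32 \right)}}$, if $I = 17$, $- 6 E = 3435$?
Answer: $\frac{\sqrt{3986}}{2} \approx 31.567$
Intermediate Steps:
$E = - \frac{1145}{2}$ ($E = \left(- \frac{1}{6}\right) 3435 = - \frac{1145}{2} \approx -572.5$)
$u{\left(S \right)} = 1 + S^{2} + 17 S$ ($u{\left(S \right)} = \left(S^{2} + 17 S\right) - \left(2 - 3\right) = \left(S^{2} + 17 S\right) - -1 = \left(S^{2} + 17 S\right) + \left(-1 + 2\right) = \left(S^{2} + 17 S\right) + 1 = 1 + S^{2} + 17 S$)
$\sqrt{E + u{\left(32 \right)}} = \sqrt{- \frac{1145}{2} + \left(1 + 32^{2} + 17 \cdot 32\right)} = \sqrt{- \frac{1145}{2} + \left(1 + 1024 + 544\right)} = \sqrt{- \frac{1145}{2} + 1569} = \sqrt{\frac{1993}{2}} = \frac{\sqrt{3986}}{2}$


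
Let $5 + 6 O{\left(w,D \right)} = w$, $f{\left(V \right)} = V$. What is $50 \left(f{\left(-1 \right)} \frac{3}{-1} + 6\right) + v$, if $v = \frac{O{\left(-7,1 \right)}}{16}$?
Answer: $\frac{3599}{8} \approx 449.88$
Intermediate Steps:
$O{\left(w,D \right)} = - \frac{5}{6} + \frac{w}{6}$
$v = - \frac{1}{8}$ ($v = \frac{- \frac{5}{6} + \frac{1}{6} \left(-7\right)}{16} = \left(- \frac{5}{6} - \frac{7}{6}\right) \frac{1}{16} = \left(-2\right) \frac{1}{16} = - \frac{1}{8} \approx -0.125$)
$50 \left(f{\left(-1 \right)} \frac{3}{-1} + 6\right) + v = 50 \left(- \frac{3}{-1} + 6\right) - \frac{1}{8} = 50 \left(- 3 \left(-1\right) + 6\right) - \frac{1}{8} = 50 \left(\left(-1\right) \left(-3\right) + 6\right) - \frac{1}{8} = 50 \left(3 + 6\right) - \frac{1}{8} = 50 \cdot 9 - \frac{1}{8} = 450 - \frac{1}{8} = \frac{3599}{8}$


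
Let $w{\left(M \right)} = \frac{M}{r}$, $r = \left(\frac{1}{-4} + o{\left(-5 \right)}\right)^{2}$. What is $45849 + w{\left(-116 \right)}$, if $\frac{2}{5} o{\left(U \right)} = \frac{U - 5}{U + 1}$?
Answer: $\frac{412612}{9} \approx 45846.0$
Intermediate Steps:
$o{\left(U \right)} = \frac{5 \left(-5 + U\right)}{2 \left(1 + U\right)}$ ($o{\left(U \right)} = \frac{5 \frac{U - 5}{U + 1}}{2} = \frac{5 \frac{-5 + U}{1 + U}}{2} = \frac{5 \left(-5 + U\right)}{2 \left(1 + U\right)}$)
$r = 36$ ($r = \left(\frac{1}{-4} + \frac{5 \left(-5 - 5\right)}{2 \left(1 - 5\right)}\right)^{2} = \left(- \frac{1}{4} + \frac{5}{2} \frac{1}{-4} \left(-10\right)\right)^{2} = \left(- \frac{1}{4} + \frac{5}{2} \left(- \frac{1}{4}\right) \left(-10\right)\right)^{2} = \left(- \frac{1}{4} + \frac{25}{4}\right)^{2} = 6^{2} = 36$)
$w{\left(M \right)} = \frac{M}{36}$
$45849 + w{\left(-116 \right)} = 45849 + \frac{1}{36} \left(-116\right) = 45849 - \frac{29}{9} = \frac{412612}{9}$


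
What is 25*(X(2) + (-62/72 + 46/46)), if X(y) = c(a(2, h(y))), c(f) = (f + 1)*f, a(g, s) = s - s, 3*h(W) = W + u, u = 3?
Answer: 125/36 ≈ 3.4722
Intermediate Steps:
h(W) = 1 + W/3 (h(W) = (W + 3)/3 = (3 + W)/3 = 1 + W/3)
a(g, s) = 0
c(f) = f*(1 + f) (c(f) = (1 + f)*f = f*(1 + f))
X(y) = 0 (X(y) = 0*(1 + 0) = 0*1 = 0)
25*(X(2) + (-62/72 + 46/46)) = 25*(0 + (-62/72 + 46/46)) = 25*(0 + (-62*1/72 + 46*(1/46))) = 25*(0 + (-31/36 + 1)) = 25*(0 + 5/36) = 25*(5/36) = 125/36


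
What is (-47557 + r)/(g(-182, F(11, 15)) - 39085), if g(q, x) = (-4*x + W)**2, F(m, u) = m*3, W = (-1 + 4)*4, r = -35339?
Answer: 82896/24685 ≈ 3.3582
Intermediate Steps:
W = 12 (W = 3*4 = 12)
F(m, u) = 3*m
g(q, x) = (12 - 4*x)**2 (g(q, x) = (-4*x + 12)**2 = (12 - 4*x)**2)
(-47557 + r)/(g(-182, F(11, 15)) - 39085) = (-47557 - 35339)/(16*(-3 + 3*11)**2 - 39085) = -82896/(16*(-3 + 33)**2 - 39085) = -82896/(16*30**2 - 39085) = -82896/(16*900 - 39085) = -82896/(14400 - 39085) = -82896/(-24685) = -82896*(-1/24685) = 82896/24685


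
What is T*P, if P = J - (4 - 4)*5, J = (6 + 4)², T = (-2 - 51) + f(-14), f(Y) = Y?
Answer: -6700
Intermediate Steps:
T = -67 (T = (-2 - 51) - 14 = -53 - 14 = -67)
J = 100 (J = 10² = 100)
P = 100 (P = 100 - (4 - 4)*5 = 100 - 0*5 = 100 - 1*0 = 100 + 0 = 100)
T*P = -67*100 = -6700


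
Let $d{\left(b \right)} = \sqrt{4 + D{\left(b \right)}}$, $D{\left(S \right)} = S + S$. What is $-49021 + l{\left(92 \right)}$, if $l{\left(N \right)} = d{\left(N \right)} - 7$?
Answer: $-49028 + 2 \sqrt{47} \approx -49014.0$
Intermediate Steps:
$D{\left(S \right)} = 2 S$
$d{\left(b \right)} = \sqrt{4 + 2 b}$
$l{\left(N \right)} = -7 + \sqrt{4 + 2 N}$ ($l{\left(N \right)} = \sqrt{4 + 2 N} - 7 = -7 + \sqrt{4 + 2 N}$)
$-49021 + l{\left(92 \right)} = -49021 - \left(7 - \sqrt{4 + 2 \cdot 92}\right) = -49021 - \left(7 - \sqrt{4 + 184}\right) = -49021 - \left(7 - \sqrt{188}\right) = -49021 - \left(7 - 2 \sqrt{47}\right) = -49028 + 2 \sqrt{47}$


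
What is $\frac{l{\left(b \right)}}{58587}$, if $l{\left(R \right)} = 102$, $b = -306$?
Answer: $\frac{34}{19529} \approx 0.001741$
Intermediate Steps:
$\frac{l{\left(b \right)}}{58587} = \frac{102}{58587} = 102 \cdot \frac{1}{58587} = \frac{34}{19529}$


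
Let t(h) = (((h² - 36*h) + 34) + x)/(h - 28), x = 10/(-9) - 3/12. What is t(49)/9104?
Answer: 24107/6882624 ≈ 0.0035026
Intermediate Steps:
x = -49/36 (x = 10*(-⅑) - 3*1/12 = -10/9 - ¼ = -49/36 ≈ -1.3611)
t(h) = (1175/36 + h² - 36*h)/(-28 + h) (t(h) = (((h² - 36*h) + 34) - 49/36)/(h - 28) = ((34 + h² - 36*h) - 49/36)/(-28 + h) = (1175/36 + h² - 36*h)/(-28 + h))
t(49)/9104 = ((1175/36 + 49² - 36*49)/(-28 + 49))/9104 = ((1175/36 + 2401 - 1764)/21)*(1/9104) = ((1/21)*(24107/36))*(1/9104) = (24107/756)*(1/9104) = 24107/6882624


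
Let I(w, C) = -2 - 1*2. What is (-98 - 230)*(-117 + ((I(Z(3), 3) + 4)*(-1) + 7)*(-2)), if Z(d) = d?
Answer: 42968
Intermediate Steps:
I(w, C) = -4 (I(w, C) = -2 - 2 = -4)
(-98 - 230)*(-117 + ((I(Z(3), 3) + 4)*(-1) + 7)*(-2)) = (-98 - 230)*(-117 + ((-4 + 4)*(-1) + 7)*(-2)) = -328*(-117 + (0*(-1) + 7)*(-2)) = -328*(-117 + (0 + 7)*(-2)) = -328*(-117 + 7*(-2)) = -328*(-117 - 14) = -328*(-131) = 42968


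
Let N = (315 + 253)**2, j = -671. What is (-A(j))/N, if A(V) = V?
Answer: 671/322624 ≈ 0.0020798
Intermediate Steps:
N = 322624 (N = 568**2 = 322624)
(-A(j))/N = -1*(-671)/322624 = 671*(1/322624) = 671/322624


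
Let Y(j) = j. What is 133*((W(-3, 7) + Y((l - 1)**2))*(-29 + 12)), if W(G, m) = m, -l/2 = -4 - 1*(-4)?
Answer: -18088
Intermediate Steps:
l = 0 (l = -2*(-4 - 1*(-4)) = -2*(-4 + 4) = -2*0 = 0)
133*((W(-3, 7) + Y((l - 1)**2))*(-29 + 12)) = 133*((7 + (0 - 1)**2)*(-29 + 12)) = 133*((7 + (-1)**2)*(-17)) = 133*((7 + 1)*(-17)) = 133*(8*(-17)) = 133*(-136) = -18088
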